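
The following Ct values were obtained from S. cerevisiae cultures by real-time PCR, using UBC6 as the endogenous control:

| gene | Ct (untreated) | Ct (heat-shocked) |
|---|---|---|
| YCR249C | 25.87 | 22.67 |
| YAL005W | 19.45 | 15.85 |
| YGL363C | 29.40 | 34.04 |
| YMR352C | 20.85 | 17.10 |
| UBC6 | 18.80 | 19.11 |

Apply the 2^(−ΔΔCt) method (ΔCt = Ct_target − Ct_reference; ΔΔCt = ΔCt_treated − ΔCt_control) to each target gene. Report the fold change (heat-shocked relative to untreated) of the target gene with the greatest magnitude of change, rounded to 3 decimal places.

YCR249C: ΔΔCt = (22.67−19.11) − (25.87−18.80) = 3.56 − 7.07 = -3.51; fold change = 2^3.51 = 11.392
YAL005W: ΔΔCt = (15.85−19.11) − (19.45−18.80) = -3.26 − 0.65 = -3.91; fold change = 2^3.91 = 15.032
YGL363C: ΔΔCt = (34.04−19.11) − (29.40−18.80) = 14.93 − 10.60 = 4.33; fold change = 2^-4.33 = 0.050
YMR352C: ΔΔCt = (17.10−19.11) − (20.85−18.80) = -2.01 − 2.05 = -4.06; fold change = 2^4.06 = 16.679
YGL363C has the largest |ΔΔCt| = 4.33.

0.050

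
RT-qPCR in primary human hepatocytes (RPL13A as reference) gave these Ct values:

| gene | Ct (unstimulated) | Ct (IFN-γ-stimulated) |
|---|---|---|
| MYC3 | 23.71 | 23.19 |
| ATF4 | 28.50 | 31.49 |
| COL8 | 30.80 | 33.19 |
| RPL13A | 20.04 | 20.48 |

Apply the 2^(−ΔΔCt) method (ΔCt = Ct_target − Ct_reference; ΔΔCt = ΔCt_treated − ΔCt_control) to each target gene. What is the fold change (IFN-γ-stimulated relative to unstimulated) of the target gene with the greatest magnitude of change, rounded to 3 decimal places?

0.171

MYC3: ΔΔCt = (23.19−20.48) − (23.71−20.04) = 2.71 − 3.67 = -0.96; fold change = 2^0.96 = 1.945
ATF4: ΔΔCt = (31.49−20.48) − (28.50−20.04) = 11.01 − 8.46 = 2.55; fold change = 2^-2.55 = 0.171
COL8: ΔΔCt = (33.19−20.48) − (30.80−20.04) = 12.71 − 10.76 = 1.95; fold change = 2^-1.95 = 0.259
ATF4 has the largest |ΔΔCt| = 2.55.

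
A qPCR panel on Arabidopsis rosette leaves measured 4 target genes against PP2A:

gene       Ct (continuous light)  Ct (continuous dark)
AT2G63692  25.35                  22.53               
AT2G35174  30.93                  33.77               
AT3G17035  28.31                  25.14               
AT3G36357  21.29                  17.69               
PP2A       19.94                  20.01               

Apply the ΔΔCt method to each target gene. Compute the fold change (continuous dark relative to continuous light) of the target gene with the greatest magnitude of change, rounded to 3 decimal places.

AT2G63692: ΔΔCt = (22.53−20.01) − (25.35−19.94) = 2.52 − 5.41 = -2.89; fold change = 2^2.89 = 7.413
AT2G35174: ΔΔCt = (33.77−20.01) − (30.93−19.94) = 13.76 − 10.99 = 2.77; fold change = 2^-2.77 = 0.147
AT3G17035: ΔΔCt = (25.14−20.01) − (28.31−19.94) = 5.13 − 8.37 = -3.24; fold change = 2^3.24 = 9.448
AT3G36357: ΔΔCt = (17.69−20.01) − (21.29−19.94) = -2.32 − 1.35 = -3.67; fold change = 2^3.67 = 12.729
AT3G36357 has the largest |ΔΔCt| = 3.67.

12.729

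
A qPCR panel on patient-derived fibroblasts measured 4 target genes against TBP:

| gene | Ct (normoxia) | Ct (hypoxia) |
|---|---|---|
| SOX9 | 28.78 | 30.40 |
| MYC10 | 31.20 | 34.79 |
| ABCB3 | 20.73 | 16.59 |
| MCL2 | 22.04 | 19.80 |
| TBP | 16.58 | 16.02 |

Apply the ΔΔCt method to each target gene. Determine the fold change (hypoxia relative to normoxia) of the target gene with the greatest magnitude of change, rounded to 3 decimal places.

SOX9: ΔΔCt = (30.40−16.02) − (28.78−16.58) = 14.38 − 12.20 = 2.18; fold change = 2^-2.18 = 0.221
MYC10: ΔΔCt = (34.79−16.02) − (31.20−16.58) = 18.77 − 14.62 = 4.15; fold change = 2^-4.15 = 0.056
ABCB3: ΔΔCt = (16.59−16.02) − (20.73−16.58) = 0.57 − 4.15 = -3.58; fold change = 2^3.58 = 11.959
MCL2: ΔΔCt = (19.80−16.02) − (22.04−16.58) = 3.78 − 5.46 = -1.68; fold change = 2^1.68 = 3.204
MYC10 has the largest |ΔΔCt| = 4.15.

0.056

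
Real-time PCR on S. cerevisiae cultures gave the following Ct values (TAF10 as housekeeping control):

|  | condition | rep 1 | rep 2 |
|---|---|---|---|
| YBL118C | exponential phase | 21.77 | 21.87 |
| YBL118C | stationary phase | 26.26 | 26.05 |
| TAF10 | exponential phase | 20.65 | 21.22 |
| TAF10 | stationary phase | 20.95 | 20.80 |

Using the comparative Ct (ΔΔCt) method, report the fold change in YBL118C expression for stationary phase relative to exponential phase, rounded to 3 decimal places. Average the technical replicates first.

0.048

Mean Ct: YBL118C exponential phase 21.820; YBL118C stationary phase 26.155; TAF10 exponential phase 20.935; TAF10 stationary phase 20.875
ΔCt(exponential phase) = 21.820 − 20.935 = 0.885
ΔCt(stationary phase) = 26.155 − 20.875 = 5.280
ΔΔCt = 5.280 − 0.885 = 4.395
Fold change = 2^(−4.395) = 0.0475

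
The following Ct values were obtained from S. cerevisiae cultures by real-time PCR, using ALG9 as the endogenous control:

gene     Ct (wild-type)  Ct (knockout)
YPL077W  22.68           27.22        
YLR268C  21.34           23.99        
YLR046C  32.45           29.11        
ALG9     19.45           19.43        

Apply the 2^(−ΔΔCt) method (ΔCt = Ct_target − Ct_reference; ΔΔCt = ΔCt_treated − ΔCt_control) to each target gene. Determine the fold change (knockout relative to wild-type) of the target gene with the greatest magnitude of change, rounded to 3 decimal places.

0.042

YPL077W: ΔΔCt = (27.22−19.43) − (22.68−19.45) = 7.79 − 3.23 = 4.56; fold change = 2^-4.56 = 0.042
YLR268C: ΔΔCt = (23.99−19.43) − (21.34−19.45) = 4.56 − 1.89 = 2.67; fold change = 2^-2.67 = 0.157
YLR046C: ΔΔCt = (29.11−19.43) − (32.45−19.45) = 9.68 − 13.00 = -3.32; fold change = 2^3.32 = 9.987
YPL077W has the largest |ΔΔCt| = 4.56.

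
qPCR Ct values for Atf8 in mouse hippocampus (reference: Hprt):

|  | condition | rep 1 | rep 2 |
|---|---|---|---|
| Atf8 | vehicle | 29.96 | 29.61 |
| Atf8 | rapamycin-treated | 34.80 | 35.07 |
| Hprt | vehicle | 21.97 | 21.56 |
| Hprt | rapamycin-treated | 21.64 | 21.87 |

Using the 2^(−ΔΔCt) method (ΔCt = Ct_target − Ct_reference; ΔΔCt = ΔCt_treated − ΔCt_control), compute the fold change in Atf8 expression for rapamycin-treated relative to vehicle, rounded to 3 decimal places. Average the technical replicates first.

0.028

Mean Ct: Atf8 vehicle 29.785; Atf8 rapamycin-treated 34.935; Hprt vehicle 21.765; Hprt rapamycin-treated 21.755
ΔCt(vehicle) = 29.785 − 21.765 = 8.020
ΔCt(rapamycin-treated) = 34.935 − 21.755 = 13.180
ΔΔCt = 13.180 − 8.020 = 5.160
Fold change = 2^(−5.160) = 0.0280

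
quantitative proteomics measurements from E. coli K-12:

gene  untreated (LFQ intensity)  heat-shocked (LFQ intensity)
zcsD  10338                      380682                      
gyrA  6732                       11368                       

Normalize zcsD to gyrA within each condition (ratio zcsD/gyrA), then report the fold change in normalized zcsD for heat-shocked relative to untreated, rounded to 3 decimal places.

zcsD/gyrA (untreated) = 10338 / 6732 = 1.5357
zcsD/gyrA (heat-shocked) = 380682 / 11368 = 33.487
Fold change = 33.487 / 1.5357 = 21.8065

21.806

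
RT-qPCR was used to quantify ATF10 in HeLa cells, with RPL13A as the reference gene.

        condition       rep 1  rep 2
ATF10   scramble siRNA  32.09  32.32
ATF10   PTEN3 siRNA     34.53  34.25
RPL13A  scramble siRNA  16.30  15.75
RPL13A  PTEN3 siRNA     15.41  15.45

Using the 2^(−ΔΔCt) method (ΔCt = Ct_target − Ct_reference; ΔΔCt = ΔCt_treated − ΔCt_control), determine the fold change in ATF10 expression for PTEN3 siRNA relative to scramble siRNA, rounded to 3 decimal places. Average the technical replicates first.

0.146

Mean Ct: ATF10 scramble siRNA 32.205; ATF10 PTEN3 siRNA 34.390; RPL13A scramble siRNA 16.025; RPL13A PTEN3 siRNA 15.430
ΔCt(scramble siRNA) = 32.205 − 16.025 = 16.180
ΔCt(PTEN3 siRNA) = 34.390 − 15.430 = 18.960
ΔΔCt = 18.960 − 16.180 = 2.780
Fold change = 2^(−2.780) = 0.1456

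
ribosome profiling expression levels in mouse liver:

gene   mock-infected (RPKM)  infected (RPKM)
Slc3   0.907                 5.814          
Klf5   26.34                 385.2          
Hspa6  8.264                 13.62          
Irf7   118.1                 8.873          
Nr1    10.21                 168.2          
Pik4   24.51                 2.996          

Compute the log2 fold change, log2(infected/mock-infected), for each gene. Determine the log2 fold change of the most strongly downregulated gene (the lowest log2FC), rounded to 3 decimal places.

-3.734

log2(5.814/0.907) = 2.680  (Slc3)
log2(385.2/26.34) = 3.870  (Klf5)
log2(13.62/8.264) = 0.721  (Hspa6)
log2(8.873/118.1) = -3.734  (Irf7)
log2(168.2/10.21) = 4.042  (Nr1)
log2(2.996/24.51) = -3.032  (Pik4)
Irf7 is most strongly downregulated.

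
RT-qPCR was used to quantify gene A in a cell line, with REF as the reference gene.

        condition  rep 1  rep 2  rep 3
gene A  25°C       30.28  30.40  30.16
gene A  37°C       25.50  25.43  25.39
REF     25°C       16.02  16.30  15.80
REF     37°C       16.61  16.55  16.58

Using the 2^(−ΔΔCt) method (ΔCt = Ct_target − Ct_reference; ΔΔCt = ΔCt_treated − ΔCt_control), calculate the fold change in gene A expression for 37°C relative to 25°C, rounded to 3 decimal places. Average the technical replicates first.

Mean Ct: gene A 25°C 30.280; gene A 37°C 25.440; REF 25°C 16.040; REF 37°C 16.580
ΔCt(25°C) = 30.280 − 16.040 = 14.240
ΔCt(37°C) = 25.440 − 16.580 = 8.860
ΔΔCt = 8.860 − 14.240 = -5.380
Fold change = 2^(−(-5.380)) = 2^5.380 = 41.6429

41.643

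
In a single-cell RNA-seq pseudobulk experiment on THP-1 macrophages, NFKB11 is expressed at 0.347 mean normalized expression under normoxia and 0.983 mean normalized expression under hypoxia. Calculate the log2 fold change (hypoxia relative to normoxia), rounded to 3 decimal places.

1.502

Fold change = 0.983 / 0.347 = 2.8329
log2(2.8329) = 1.5023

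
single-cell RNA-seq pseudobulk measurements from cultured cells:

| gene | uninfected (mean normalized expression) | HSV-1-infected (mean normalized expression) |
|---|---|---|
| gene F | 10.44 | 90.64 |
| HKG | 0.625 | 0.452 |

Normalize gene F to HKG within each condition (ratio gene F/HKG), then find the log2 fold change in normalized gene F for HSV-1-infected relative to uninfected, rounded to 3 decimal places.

3.586

gene F/HKG (uninfected) = 10.44 / 0.625 = 16.704
gene F/HKG (HSV-1-infected) = 90.64 / 0.452 = 200.53
Fold change = 200.53 / 16.704 = 12.0050
log2(12.0050) = 3.5856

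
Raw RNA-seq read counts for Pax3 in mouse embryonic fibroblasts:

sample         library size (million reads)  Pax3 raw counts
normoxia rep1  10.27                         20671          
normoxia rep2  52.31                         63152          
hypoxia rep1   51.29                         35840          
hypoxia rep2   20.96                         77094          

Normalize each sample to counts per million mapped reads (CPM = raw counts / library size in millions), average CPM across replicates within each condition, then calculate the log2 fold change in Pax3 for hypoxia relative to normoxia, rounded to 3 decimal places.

0.443

CPM(normoxia rep1) = 20671 / 10.27 = 2012.7556
CPM(normoxia rep2) = 63152 / 52.31 = 1207.2644
CPM(hypoxia rep1) = 35840 / 51.29 = 698.7717
CPM(hypoxia rep2) = 77094 / 20.96 = 3678.1489
mean CPM(normoxia) = 1610.0100; mean CPM(hypoxia) = 2188.4603
Fold change = 2188.4603 / 1610.0100 = 1.35928
log2(1.35928) = 0.4428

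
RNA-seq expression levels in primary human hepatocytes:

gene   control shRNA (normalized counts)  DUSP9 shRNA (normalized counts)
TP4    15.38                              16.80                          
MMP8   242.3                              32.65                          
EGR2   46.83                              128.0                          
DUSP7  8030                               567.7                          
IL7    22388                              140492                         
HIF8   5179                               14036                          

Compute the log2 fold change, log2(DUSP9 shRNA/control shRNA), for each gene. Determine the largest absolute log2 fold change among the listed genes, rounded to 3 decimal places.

3.822

log2(16.80/15.38) = 0.127  (TP4)
log2(32.65/242.3) = -2.892  (MMP8)
log2(128.0/46.83) = 1.451  (EGR2)
log2(567.7/8030) = -3.822  (DUSP7)
log2(140492/22388) = 2.650  (IL7)
log2(14036/5179) = 1.438  (HIF8)
The largest magnitude belongs to DUSP7.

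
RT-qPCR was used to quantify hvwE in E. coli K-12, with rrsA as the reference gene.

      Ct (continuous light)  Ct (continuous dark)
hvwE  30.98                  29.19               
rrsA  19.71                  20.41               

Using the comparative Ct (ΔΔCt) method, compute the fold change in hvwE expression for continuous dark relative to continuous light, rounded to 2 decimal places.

5.62

ΔCt(continuous light) = 30.980 − 19.710 = 11.270
ΔCt(continuous dark) = 29.190 − 20.410 = 8.780
ΔΔCt = 8.780 − 11.270 = -2.490
Fold change = 2^(−(-2.490)) = 2^2.490 = 5.618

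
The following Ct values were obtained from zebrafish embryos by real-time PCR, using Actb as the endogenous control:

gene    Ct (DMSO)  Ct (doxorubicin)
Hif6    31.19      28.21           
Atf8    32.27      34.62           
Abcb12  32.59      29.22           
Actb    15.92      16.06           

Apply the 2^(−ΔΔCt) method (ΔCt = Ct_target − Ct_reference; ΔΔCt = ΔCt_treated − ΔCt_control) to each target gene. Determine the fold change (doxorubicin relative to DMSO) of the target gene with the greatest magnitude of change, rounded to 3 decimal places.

11.392

Hif6: ΔΔCt = (28.21−16.06) − (31.19−15.92) = 12.15 − 15.27 = -3.12; fold change = 2^3.12 = 8.694
Atf8: ΔΔCt = (34.62−16.06) − (32.27−15.92) = 18.56 − 16.35 = 2.21; fold change = 2^-2.21 = 0.216
Abcb12: ΔΔCt = (29.22−16.06) − (32.59−15.92) = 13.16 − 16.67 = -3.51; fold change = 2^3.51 = 11.392
Abcb12 has the largest |ΔΔCt| = 3.51.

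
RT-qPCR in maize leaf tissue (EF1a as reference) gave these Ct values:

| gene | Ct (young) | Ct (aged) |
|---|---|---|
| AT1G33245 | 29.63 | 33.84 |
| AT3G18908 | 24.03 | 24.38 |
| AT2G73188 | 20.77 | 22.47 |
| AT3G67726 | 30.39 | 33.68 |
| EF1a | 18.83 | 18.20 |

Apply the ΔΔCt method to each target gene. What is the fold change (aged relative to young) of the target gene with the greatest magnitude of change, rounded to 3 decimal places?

AT1G33245: ΔΔCt = (33.84−18.20) − (29.63−18.83) = 15.64 − 10.80 = 4.84; fold change = 2^-4.84 = 0.035
AT3G18908: ΔΔCt = (24.38−18.20) − (24.03−18.83) = 6.18 − 5.20 = 0.98; fold change = 2^-0.98 = 0.507
AT2G73188: ΔΔCt = (22.47−18.20) − (20.77−18.83) = 4.27 − 1.94 = 2.33; fold change = 2^-2.33 = 0.199
AT3G67726: ΔΔCt = (33.68−18.20) − (30.39−18.83) = 15.48 − 11.56 = 3.92; fold change = 2^-3.92 = 0.066
AT1G33245 has the largest |ΔΔCt| = 4.84.

0.035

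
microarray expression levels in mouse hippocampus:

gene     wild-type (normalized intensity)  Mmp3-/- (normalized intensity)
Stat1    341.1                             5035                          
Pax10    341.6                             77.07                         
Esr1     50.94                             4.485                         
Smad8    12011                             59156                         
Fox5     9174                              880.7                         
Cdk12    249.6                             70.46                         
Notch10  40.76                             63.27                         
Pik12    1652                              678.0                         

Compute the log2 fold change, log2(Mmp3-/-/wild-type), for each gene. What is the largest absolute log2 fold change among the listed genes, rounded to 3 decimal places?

3.884

log2(5035/341.1) = 3.884  (Stat1)
log2(77.07/341.6) = -2.148  (Pax10)
log2(4.485/50.94) = -3.506  (Esr1)
log2(59156/12011) = 2.300  (Smad8)
log2(880.7/9174) = -3.381  (Fox5)
log2(70.46/249.6) = -1.825  (Cdk12)
log2(63.27/40.76) = 0.634  (Notch10)
log2(678.0/1652) = -1.285  (Pik12)
The largest magnitude belongs to Stat1.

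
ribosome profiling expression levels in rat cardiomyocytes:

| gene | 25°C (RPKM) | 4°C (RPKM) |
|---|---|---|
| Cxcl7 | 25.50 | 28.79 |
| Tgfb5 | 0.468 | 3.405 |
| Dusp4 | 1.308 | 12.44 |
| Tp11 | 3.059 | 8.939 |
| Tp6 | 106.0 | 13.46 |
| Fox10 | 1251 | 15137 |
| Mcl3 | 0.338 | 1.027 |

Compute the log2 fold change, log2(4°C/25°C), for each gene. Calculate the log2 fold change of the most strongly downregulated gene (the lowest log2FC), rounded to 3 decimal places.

-2.977

log2(28.79/25.50) = 0.175  (Cxcl7)
log2(3.405/0.468) = 2.863  (Tgfb5)
log2(12.44/1.308) = 3.250  (Dusp4)
log2(8.939/3.059) = 1.547  (Tp11)
log2(13.46/106.0) = -2.977  (Tp6)
log2(15137/1251) = 3.597  (Fox10)
log2(1.027/0.338) = 1.603  (Mcl3)
Tp6 is most strongly downregulated.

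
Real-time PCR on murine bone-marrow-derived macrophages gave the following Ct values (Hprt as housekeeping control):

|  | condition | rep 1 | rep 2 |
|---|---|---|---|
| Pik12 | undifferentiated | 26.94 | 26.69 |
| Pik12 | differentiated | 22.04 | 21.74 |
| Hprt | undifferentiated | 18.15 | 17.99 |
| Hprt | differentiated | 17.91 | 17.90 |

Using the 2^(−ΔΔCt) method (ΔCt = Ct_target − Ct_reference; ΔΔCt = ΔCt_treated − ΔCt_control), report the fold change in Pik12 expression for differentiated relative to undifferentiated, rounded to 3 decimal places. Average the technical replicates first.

Mean Ct: Pik12 undifferentiated 26.815; Pik12 differentiated 21.890; Hprt undifferentiated 18.070; Hprt differentiated 17.905
ΔCt(undifferentiated) = 26.815 − 18.070 = 8.745
ΔCt(differentiated) = 21.890 − 17.905 = 3.985
ΔΔCt = 3.985 − 8.745 = -4.760
Fold change = 2^(−(-4.760)) = 2^4.760 = 27.0958

27.096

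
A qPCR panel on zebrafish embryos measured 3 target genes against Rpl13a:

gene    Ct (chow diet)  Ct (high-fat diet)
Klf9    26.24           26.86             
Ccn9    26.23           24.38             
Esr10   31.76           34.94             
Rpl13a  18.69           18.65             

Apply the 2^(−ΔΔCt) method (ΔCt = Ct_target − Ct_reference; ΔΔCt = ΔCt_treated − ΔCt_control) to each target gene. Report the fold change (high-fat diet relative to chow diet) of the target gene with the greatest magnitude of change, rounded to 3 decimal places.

0.107

Klf9: ΔΔCt = (26.86−18.65) − (26.24−18.69) = 8.21 − 7.55 = 0.66; fold change = 2^-0.66 = 0.633
Ccn9: ΔΔCt = (24.38−18.65) − (26.23−18.69) = 5.73 − 7.54 = -1.81; fold change = 2^1.81 = 3.506
Esr10: ΔΔCt = (34.94−18.65) − (31.76−18.69) = 16.29 − 13.07 = 3.22; fold change = 2^-3.22 = 0.107
Esr10 has the largest |ΔΔCt| = 3.22.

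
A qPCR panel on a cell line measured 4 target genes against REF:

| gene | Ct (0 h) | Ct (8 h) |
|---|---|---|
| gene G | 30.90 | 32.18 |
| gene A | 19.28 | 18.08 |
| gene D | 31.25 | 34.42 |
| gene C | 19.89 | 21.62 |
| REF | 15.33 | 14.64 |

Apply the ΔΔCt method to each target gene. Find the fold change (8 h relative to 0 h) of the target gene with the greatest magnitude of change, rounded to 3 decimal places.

gene G: ΔΔCt = (32.18−14.64) − (30.90−15.33) = 17.54 − 15.57 = 1.97; fold change = 2^-1.97 = 0.255
gene A: ΔΔCt = (18.08−14.64) − (19.28−15.33) = 3.44 − 3.95 = -0.51; fold change = 2^0.51 = 1.424
gene D: ΔΔCt = (34.42−14.64) − (31.25−15.33) = 19.78 − 15.92 = 3.86; fold change = 2^-3.86 = 0.069
gene C: ΔΔCt = (21.62−14.64) − (19.89−15.33) = 6.98 − 4.56 = 2.42; fold change = 2^-2.42 = 0.187
gene D has the largest |ΔΔCt| = 3.86.

0.069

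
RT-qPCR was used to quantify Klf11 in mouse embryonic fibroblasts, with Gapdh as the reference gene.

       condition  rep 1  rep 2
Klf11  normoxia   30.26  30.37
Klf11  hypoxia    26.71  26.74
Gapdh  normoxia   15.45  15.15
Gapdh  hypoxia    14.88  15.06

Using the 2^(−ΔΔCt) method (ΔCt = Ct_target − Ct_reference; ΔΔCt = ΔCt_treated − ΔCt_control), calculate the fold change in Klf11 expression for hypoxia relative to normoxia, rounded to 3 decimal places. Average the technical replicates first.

Mean Ct: Klf11 normoxia 30.315; Klf11 hypoxia 26.725; Gapdh normoxia 15.300; Gapdh hypoxia 14.970
ΔCt(normoxia) = 30.315 − 15.300 = 15.015
ΔCt(hypoxia) = 26.725 − 14.970 = 11.755
ΔΔCt = 11.755 − 15.015 = -3.260
Fold change = 2^(−(-3.260)) = 2^3.260 = 9.5798

9.580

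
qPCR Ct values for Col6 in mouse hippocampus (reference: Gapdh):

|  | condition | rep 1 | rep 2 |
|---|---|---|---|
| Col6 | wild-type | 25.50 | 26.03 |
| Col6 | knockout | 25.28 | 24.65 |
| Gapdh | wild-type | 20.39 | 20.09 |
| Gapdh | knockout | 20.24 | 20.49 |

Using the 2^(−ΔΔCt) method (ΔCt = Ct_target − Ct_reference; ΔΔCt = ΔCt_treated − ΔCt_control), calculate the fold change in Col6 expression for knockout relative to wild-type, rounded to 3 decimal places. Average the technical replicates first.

Mean Ct: Col6 wild-type 25.765; Col6 knockout 24.965; Gapdh wild-type 20.240; Gapdh knockout 20.365
ΔCt(wild-type) = 25.765 − 20.240 = 5.525
ΔCt(knockout) = 24.965 − 20.365 = 4.600
ΔΔCt = 4.600 − 5.525 = -0.925
Fold change = 2^(−(-0.925)) = 2^0.925 = 1.8987

1.899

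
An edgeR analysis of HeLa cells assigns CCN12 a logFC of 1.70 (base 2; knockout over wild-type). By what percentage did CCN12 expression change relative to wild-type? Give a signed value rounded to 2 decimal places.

Fold change = 2^(1.70) = 3.2490
Percent change = (FC − 1) × 100% = (3.2490 − 1) × 100 = 224.90%

224.90%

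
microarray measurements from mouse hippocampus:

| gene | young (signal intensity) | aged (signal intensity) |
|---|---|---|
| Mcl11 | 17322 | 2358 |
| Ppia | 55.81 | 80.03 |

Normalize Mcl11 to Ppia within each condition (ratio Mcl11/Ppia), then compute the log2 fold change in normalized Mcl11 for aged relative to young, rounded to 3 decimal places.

Mcl11/Ppia (young) = 17322 / 55.81 = 310.37
Mcl11/Ppia (aged) = 2358 / 80.03 = 29.464
Fold change = 29.464 / 310.37 = 0.0949
log2(0.0949) = -3.3970

-3.397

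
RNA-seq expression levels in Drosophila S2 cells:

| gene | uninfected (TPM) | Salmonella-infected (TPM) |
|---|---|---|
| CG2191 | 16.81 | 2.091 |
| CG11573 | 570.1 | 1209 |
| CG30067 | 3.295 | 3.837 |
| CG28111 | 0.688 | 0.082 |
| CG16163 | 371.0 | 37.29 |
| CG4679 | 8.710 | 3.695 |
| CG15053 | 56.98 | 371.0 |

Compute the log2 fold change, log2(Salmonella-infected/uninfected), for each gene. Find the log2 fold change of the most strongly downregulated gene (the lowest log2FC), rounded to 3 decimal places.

-3.315

log2(2.091/16.81) = -3.007  (CG2191)
log2(1209/570.1) = 1.085  (CG11573)
log2(3.837/3.295) = 0.220  (CG30067)
log2(0.082/0.688) = -3.069  (CG28111)
log2(37.29/371.0) = -3.315  (CG16163)
log2(3.695/8.710) = -1.237  (CG4679)
log2(371.0/56.98) = 2.703  (CG15053)
CG16163 is most strongly downregulated.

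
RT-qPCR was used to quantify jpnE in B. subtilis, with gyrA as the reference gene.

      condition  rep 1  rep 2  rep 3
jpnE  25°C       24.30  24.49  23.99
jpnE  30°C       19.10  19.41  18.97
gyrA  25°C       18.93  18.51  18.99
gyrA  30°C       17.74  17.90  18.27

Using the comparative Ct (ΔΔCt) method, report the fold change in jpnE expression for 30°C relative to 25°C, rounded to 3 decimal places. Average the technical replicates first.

19.160

Mean Ct: jpnE 25°C 24.260; jpnE 30°C 19.160; gyrA 25°C 18.810; gyrA 30°C 17.970
ΔCt(25°C) = 24.260 − 18.810 = 5.450
ΔCt(30°C) = 19.160 − 17.970 = 1.190
ΔΔCt = 1.190 − 5.450 = -4.260
Fold change = 2^(−(-4.260)) = 2^4.260 = 19.1597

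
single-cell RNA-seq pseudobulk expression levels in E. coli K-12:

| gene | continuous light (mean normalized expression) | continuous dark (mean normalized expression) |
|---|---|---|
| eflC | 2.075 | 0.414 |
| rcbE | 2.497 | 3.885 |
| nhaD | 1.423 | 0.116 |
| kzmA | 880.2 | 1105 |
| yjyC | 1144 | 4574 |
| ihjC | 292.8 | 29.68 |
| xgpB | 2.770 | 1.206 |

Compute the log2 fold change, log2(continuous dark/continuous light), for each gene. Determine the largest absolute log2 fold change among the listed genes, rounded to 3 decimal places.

3.617

log2(0.414/2.075) = -2.325  (eflC)
log2(3.885/2.497) = 0.638  (rcbE)
log2(0.116/1.423) = -3.617  (nhaD)
log2(1105/880.2) = 0.328  (kzmA)
log2(4574/1144) = 1.999  (yjyC)
log2(29.68/292.8) = -3.302  (ihjC)
log2(1.206/2.770) = -1.200  (xgpB)
The largest magnitude belongs to nhaD.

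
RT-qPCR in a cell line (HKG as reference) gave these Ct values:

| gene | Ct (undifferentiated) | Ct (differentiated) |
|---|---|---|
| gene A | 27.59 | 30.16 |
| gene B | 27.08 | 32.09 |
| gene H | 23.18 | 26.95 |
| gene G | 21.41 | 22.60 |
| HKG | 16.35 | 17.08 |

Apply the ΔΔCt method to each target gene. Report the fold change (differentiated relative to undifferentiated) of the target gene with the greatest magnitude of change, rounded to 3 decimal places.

gene A: ΔΔCt = (30.16−17.08) − (27.59−16.35) = 13.08 − 11.24 = 1.84; fold change = 2^-1.84 = 0.279
gene B: ΔΔCt = (32.09−17.08) − (27.08−16.35) = 15.01 − 10.73 = 4.28; fold change = 2^-4.28 = 0.051
gene H: ΔΔCt = (26.95−17.08) − (23.18−16.35) = 9.87 − 6.83 = 3.04; fold change = 2^-3.04 = 0.122
gene G: ΔΔCt = (22.60−17.08) − (21.41−16.35) = 5.52 − 5.06 = 0.46; fold change = 2^-0.46 = 0.727
gene B has the largest |ΔΔCt| = 4.28.

0.051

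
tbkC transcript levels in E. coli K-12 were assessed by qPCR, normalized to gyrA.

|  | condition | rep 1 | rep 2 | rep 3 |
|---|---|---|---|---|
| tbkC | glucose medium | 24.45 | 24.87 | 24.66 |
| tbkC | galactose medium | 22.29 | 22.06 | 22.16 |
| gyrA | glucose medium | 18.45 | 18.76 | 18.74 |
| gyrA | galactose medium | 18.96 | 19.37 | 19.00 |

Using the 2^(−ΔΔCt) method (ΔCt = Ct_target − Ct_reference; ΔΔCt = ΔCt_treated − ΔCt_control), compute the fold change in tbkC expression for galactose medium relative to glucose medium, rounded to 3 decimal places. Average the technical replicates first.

Mean Ct: tbkC glucose medium 24.660; tbkC galactose medium 22.170; gyrA glucose medium 18.650; gyrA galactose medium 19.110
ΔCt(glucose medium) = 24.660 − 18.650 = 6.010
ΔCt(galactose medium) = 22.170 − 19.110 = 3.060
ΔΔCt = 3.060 − 6.010 = -2.950
Fold change = 2^(−(-2.950)) = 2^2.950 = 7.7275

7.727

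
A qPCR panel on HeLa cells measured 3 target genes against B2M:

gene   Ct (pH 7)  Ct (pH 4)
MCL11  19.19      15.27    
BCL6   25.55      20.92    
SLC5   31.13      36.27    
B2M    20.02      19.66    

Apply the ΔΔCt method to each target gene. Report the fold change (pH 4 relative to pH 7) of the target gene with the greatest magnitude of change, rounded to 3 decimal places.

0.022

MCL11: ΔΔCt = (15.27−19.66) − (19.19−20.02) = -4.39 − (-0.83) = -3.56; fold change = 2^3.56 = 11.794
BCL6: ΔΔCt = (20.92−19.66) − (25.55−20.02) = 1.26 − 5.53 = -4.27; fold change = 2^4.27 = 19.293
SLC5: ΔΔCt = (36.27−19.66) − (31.13−20.02) = 16.61 − 11.11 = 5.50; fold change = 2^-5.50 = 0.022
SLC5 has the largest |ΔΔCt| = 5.50.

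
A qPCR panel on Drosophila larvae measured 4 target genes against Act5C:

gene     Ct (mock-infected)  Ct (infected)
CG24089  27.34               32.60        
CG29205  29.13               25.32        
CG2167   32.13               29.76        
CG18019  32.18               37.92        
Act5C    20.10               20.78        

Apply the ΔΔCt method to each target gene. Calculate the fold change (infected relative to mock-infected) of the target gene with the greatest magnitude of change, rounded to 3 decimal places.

0.030

CG24089: ΔΔCt = (32.60−20.78) − (27.34−20.10) = 11.82 − 7.24 = 4.58; fold change = 2^-4.58 = 0.042
CG29205: ΔΔCt = (25.32−20.78) − (29.13−20.10) = 4.54 − 9.03 = -4.49; fold change = 2^4.49 = 22.471
CG2167: ΔΔCt = (29.76−20.78) − (32.13−20.10) = 8.98 − 12.03 = -3.05; fold change = 2^3.05 = 8.282
CG18019: ΔΔCt = (37.92−20.78) − (32.18−20.10) = 17.14 − 12.08 = 5.06; fold change = 2^-5.06 = 0.030
CG18019 has the largest |ΔΔCt| = 5.06.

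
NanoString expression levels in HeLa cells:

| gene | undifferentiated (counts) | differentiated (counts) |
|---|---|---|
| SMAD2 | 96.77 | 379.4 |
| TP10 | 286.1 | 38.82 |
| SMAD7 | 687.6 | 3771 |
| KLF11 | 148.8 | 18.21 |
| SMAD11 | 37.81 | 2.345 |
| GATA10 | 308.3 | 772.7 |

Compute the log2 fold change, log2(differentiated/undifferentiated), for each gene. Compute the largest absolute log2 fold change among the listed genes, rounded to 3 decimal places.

4.011

log2(379.4/96.77) = 1.971  (SMAD2)
log2(38.82/286.1) = -2.882  (TP10)
log2(3771/687.6) = 2.455  (SMAD7)
log2(18.21/148.8) = -3.031  (KLF11)
log2(2.345/37.81) = -4.011  (SMAD11)
log2(772.7/308.3) = 1.326  (GATA10)
The largest magnitude belongs to SMAD11.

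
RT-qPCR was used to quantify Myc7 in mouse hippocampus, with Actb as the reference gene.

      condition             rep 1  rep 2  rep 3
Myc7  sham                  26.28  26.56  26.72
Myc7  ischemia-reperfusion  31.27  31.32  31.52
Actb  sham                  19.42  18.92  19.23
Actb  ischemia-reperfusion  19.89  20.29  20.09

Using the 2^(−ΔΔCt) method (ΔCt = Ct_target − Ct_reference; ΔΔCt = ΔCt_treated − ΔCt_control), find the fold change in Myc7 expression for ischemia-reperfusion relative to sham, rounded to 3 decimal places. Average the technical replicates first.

Mean Ct: Myc7 sham 26.520; Myc7 ischemia-reperfusion 31.370; Actb sham 19.190; Actb ischemia-reperfusion 20.090
ΔCt(sham) = 26.520 − 19.190 = 7.330
ΔCt(ischemia-reperfusion) = 31.370 − 20.090 = 11.280
ΔΔCt = 11.280 − 7.330 = 3.950
Fold change = 2^(−3.950) = 0.0647

0.065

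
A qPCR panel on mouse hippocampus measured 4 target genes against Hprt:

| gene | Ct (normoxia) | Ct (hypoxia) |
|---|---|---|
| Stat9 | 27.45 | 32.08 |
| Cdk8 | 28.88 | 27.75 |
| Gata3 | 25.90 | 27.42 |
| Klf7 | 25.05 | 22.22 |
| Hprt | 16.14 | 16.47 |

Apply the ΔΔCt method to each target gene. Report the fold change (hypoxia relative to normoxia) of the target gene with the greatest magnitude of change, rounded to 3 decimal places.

Stat9: ΔΔCt = (32.08−16.47) − (27.45−16.14) = 15.61 − 11.31 = 4.30; fold change = 2^-4.30 = 0.051
Cdk8: ΔΔCt = (27.75−16.47) − (28.88−16.14) = 11.28 − 12.74 = -1.46; fold change = 2^1.46 = 2.751
Gata3: ΔΔCt = (27.42−16.47) − (25.90−16.14) = 10.95 − 9.76 = 1.19; fold change = 2^-1.19 = 0.438
Klf7: ΔΔCt = (22.22−16.47) − (25.05−16.14) = 5.75 − 8.91 = -3.16; fold change = 2^3.16 = 8.938
Stat9 has the largest |ΔΔCt| = 4.30.

0.051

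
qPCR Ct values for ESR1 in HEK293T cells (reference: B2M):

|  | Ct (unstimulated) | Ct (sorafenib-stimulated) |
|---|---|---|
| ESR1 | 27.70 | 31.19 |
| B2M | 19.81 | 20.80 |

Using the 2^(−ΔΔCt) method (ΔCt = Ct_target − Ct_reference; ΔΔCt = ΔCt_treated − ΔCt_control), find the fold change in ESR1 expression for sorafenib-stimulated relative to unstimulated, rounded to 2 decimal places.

0.18

ΔCt(unstimulated) = 27.700 − 19.810 = 7.890
ΔCt(sorafenib-stimulated) = 31.190 − 20.800 = 10.390
ΔΔCt = 10.390 − 7.890 = 2.500
Fold change = 2^(−2.500) = 0.177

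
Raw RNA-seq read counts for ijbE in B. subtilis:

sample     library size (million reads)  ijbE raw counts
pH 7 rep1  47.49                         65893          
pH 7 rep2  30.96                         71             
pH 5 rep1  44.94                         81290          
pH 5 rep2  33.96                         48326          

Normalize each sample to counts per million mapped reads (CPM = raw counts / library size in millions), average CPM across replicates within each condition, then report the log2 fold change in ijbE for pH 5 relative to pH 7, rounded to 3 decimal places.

1.217

CPM(pH 7 rep1) = 65893 / 47.49 = 1387.5132
CPM(pH 7 rep2) = 71 / 30.96 = 2.2933
CPM(pH 5 rep1) = 81290 / 44.94 = 1808.8563
CPM(pH 5 rep2) = 48326 / 33.96 = 1423.0271
mean CPM(pH 7) = 694.9032; mean CPM(pH 5) = 1615.9417
Fold change = 1615.9417 / 694.9032 = 2.32542
log2(2.32542) = 1.2175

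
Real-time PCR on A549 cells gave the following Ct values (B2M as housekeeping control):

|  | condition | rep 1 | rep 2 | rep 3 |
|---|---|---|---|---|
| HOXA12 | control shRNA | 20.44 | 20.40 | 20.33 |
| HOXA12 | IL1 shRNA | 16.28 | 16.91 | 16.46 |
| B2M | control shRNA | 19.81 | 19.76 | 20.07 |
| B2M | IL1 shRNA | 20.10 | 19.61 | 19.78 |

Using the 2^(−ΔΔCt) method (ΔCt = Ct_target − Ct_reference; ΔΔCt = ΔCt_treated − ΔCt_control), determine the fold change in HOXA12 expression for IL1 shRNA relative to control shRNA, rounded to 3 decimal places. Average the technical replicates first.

13.833

Mean Ct: HOXA12 control shRNA 20.390; HOXA12 IL1 shRNA 16.550; B2M control shRNA 19.880; B2M IL1 shRNA 19.830
ΔCt(control shRNA) = 20.390 − 19.880 = 0.510
ΔCt(IL1 shRNA) = 16.550 − 19.830 = -3.280
ΔΔCt = -3.280 − 0.510 = -3.790
Fold change = 2^(−(-3.790)) = 2^3.790 = 13.8326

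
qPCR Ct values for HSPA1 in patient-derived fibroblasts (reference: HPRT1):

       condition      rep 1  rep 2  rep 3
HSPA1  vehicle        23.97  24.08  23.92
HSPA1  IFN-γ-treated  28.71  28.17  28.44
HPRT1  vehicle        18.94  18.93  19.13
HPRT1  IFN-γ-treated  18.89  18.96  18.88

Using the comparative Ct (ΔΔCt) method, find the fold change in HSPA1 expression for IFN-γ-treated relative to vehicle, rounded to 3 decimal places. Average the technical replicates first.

0.043

Mean Ct: HSPA1 vehicle 23.990; HSPA1 IFN-γ-treated 28.440; HPRT1 vehicle 19.000; HPRT1 IFN-γ-treated 18.910
ΔCt(vehicle) = 23.990 − 19.000 = 4.990
ΔCt(IFN-γ-treated) = 28.440 − 18.910 = 9.530
ΔΔCt = 9.530 − 4.990 = 4.540
Fold change = 2^(−4.540) = 0.0430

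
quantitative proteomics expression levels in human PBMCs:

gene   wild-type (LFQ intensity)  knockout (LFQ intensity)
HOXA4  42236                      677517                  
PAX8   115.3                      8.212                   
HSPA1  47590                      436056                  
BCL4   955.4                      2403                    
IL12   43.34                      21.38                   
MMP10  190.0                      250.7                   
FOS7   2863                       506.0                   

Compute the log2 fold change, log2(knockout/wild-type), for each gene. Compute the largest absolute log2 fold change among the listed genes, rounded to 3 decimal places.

log2(677517/42236) = 4.004  (HOXA4)
log2(8.212/115.3) = -3.812  (PAX8)
log2(436056/47590) = 3.196  (HSPA1)
log2(2403/955.4) = 1.331  (BCL4)
log2(21.38/43.34) = -1.019  (IL12)
log2(250.7/190.0) = 0.400  (MMP10)
log2(506.0/2863) = -2.500  (FOS7)
The largest magnitude belongs to HOXA4.

4.004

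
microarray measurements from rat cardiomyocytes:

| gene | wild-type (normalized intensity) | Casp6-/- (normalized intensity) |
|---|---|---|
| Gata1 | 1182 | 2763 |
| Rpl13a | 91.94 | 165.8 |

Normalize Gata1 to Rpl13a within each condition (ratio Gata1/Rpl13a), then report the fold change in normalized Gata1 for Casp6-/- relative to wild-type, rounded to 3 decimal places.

1.296

Gata1/Rpl13a (wild-type) = 1182 / 91.94 = 12.856
Gata1/Rpl13a (Casp6-/-) = 2763 / 165.8 = 16.665
Fold change = 16.665 / 12.856 = 1.2962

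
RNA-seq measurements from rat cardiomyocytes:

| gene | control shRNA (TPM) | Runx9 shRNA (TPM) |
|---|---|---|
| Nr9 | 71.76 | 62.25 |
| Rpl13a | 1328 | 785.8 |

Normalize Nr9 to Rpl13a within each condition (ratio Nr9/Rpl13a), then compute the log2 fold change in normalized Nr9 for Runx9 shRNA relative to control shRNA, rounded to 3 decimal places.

0.552

Nr9/Rpl13a (control shRNA) = 71.76 / 1328 = 0.054036
Nr9/Rpl13a (Runx9 shRNA) = 62.25 / 785.8 = 0.079219
Fold change = 0.079219 / 0.054036 = 1.4660
log2(1.4660) = 0.5519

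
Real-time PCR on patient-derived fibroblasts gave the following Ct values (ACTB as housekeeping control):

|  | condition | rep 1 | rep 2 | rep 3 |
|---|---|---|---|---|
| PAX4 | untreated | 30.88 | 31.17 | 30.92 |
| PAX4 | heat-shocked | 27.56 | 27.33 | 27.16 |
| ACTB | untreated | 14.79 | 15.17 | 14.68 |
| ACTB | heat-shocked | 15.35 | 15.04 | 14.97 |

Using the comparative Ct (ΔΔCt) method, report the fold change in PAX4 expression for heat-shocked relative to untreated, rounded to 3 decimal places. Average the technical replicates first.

14.723

Mean Ct: PAX4 untreated 30.990; PAX4 heat-shocked 27.350; ACTB untreated 14.880; ACTB heat-shocked 15.120
ΔCt(untreated) = 30.990 − 14.880 = 16.110
ΔCt(heat-shocked) = 27.350 − 15.120 = 12.230
ΔΔCt = 12.230 − 16.110 = -3.880
Fold change = 2^(−(-3.880)) = 2^3.880 = 14.7230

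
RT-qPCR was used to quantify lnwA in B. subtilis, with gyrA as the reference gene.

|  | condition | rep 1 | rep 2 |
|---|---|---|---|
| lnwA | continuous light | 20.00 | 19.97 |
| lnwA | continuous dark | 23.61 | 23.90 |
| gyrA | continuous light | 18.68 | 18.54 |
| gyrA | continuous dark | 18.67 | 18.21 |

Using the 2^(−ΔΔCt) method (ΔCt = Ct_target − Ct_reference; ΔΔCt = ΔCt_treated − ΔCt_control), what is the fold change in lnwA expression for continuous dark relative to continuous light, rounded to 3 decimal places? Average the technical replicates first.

Mean Ct: lnwA continuous light 19.985; lnwA continuous dark 23.755; gyrA continuous light 18.610; gyrA continuous dark 18.440
ΔCt(continuous light) = 19.985 − 18.610 = 1.375
ΔCt(continuous dark) = 23.755 − 18.440 = 5.315
ΔΔCt = 5.315 − 1.375 = 3.940
Fold change = 2^(−3.940) = 0.0652

0.065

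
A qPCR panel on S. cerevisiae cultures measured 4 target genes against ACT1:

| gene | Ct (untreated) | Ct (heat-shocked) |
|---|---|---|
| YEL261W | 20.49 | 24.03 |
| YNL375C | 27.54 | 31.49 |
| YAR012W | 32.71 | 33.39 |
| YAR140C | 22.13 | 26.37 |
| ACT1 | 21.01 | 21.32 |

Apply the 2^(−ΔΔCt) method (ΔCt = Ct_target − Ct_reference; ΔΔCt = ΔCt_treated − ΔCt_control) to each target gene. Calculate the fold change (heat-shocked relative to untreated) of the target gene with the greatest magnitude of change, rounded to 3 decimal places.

YEL261W: ΔΔCt = (24.03−21.32) − (20.49−21.01) = 2.71 − (-0.52) = 3.23; fold change = 2^-3.23 = 0.107
YNL375C: ΔΔCt = (31.49−21.32) − (27.54−21.01) = 10.17 − 6.53 = 3.64; fold change = 2^-3.64 = 0.080
YAR012W: ΔΔCt = (33.39−21.32) − (32.71−21.01) = 12.07 − 11.70 = 0.37; fold change = 2^-0.37 = 0.774
YAR140C: ΔΔCt = (26.37−21.32) − (22.13−21.01) = 5.05 − 1.12 = 3.93; fold change = 2^-3.93 = 0.066
YAR140C has the largest |ΔΔCt| = 3.93.

0.066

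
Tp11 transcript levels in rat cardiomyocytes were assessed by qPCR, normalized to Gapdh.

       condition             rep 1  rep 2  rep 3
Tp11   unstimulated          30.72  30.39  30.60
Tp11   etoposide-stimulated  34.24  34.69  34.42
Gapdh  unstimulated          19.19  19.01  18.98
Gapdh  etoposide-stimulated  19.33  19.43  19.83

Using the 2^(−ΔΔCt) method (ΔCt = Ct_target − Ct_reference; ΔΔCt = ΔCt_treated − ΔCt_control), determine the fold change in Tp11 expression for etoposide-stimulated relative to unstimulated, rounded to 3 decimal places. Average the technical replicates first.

Mean Ct: Tp11 unstimulated 30.570; Tp11 etoposide-stimulated 34.450; Gapdh unstimulated 19.060; Gapdh etoposide-stimulated 19.530
ΔCt(unstimulated) = 30.570 − 19.060 = 11.510
ΔCt(etoposide-stimulated) = 34.450 − 19.530 = 14.920
ΔΔCt = 14.920 − 11.510 = 3.410
Fold change = 2^(−3.410) = 0.0941

0.094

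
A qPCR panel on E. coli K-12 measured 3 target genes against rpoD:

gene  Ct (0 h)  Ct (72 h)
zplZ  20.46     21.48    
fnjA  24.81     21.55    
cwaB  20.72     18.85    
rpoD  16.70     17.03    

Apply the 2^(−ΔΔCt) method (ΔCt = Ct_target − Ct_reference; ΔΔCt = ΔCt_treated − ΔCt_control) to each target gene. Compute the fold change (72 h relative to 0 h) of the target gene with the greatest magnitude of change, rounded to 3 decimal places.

12.042

zplZ: ΔΔCt = (21.48−17.03) − (20.46−16.70) = 4.45 − 3.76 = 0.69; fold change = 2^-0.69 = 0.620
fnjA: ΔΔCt = (21.55−17.03) − (24.81−16.70) = 4.52 − 8.11 = -3.59; fold change = 2^3.59 = 12.042
cwaB: ΔΔCt = (18.85−17.03) − (20.72−16.70) = 1.82 − 4.02 = -2.20; fold change = 2^2.20 = 4.595
fnjA has the largest |ΔΔCt| = 3.59.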